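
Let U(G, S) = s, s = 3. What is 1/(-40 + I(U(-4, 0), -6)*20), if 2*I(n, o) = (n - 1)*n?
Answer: 1/20 ≈ 0.050000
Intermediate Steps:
U(G, S) = 3
I(n, o) = n*(-1 + n)/2 (I(n, o) = ((n - 1)*n)/2 = ((-1 + n)*n)/2 = (n*(-1 + n))/2 = n*(-1 + n)/2)
1/(-40 + I(U(-4, 0), -6)*20) = 1/(-40 + ((½)*3*(-1 + 3))*20) = 1/(-40 + ((½)*3*2)*20) = 1/(-40 + 3*20) = 1/(-40 + 60) = 1/20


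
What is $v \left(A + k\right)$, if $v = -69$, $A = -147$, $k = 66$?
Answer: $5589$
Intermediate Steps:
$v \left(A + k\right) = - 69 \left(-147 + 66\right) = \left(-69\right) \left(-81\right) = 5589$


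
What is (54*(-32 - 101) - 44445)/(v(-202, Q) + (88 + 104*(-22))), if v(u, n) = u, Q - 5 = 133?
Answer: 51627/2402 ≈ 21.493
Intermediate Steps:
Q = 138 (Q = 5 + 133 = 138)
(54*(-32 - 101) - 44445)/(v(-202, Q) + (88 + 104*(-22))) = (54*(-32 - 101) - 44445)/(-202 + (88 + 104*(-22))) = (54*(-133) - 44445)/(-202 + (88 - 2288)) = (-7182 - 44445)/(-202 - 2200) = -51627/(-2402) = -51627*(-1/2402) = 51627/2402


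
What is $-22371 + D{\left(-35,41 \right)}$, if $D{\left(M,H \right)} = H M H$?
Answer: $-81206$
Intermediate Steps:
$D{\left(M,H \right)} = M H^{2}$
$-22371 + D{\left(-35,41 \right)} = -22371 - 35 \cdot 41^{2} = -22371 - 58835 = -81206$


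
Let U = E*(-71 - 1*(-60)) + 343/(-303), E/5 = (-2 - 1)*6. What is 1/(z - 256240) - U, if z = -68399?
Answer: -32423536652/32788539 ≈ -988.87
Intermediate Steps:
E = -90 (E = 5*((-2 - 1)*6) = 5*(-3*6) = 5*(-18) = -90)
U = 299627/303 (U = -90*(-71 - 1*(-60)) + 343/(-303) = -90*(-71 + 60) + 343*(-1/303) = -90*(-11) - 343/303 = 990 - 343/303 = 299627/303 ≈ 988.87)
1/(z - 256240) - U = 1/(-68399 - 256240) - 1*299627/303 = 1/(-324639) - 299627/303 = -1/324639 - 299627/303 = -32423536652/32788539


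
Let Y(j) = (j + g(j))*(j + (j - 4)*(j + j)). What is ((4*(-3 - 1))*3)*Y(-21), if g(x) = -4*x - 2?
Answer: -3012912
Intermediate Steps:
g(x) = -2 - 4*x
Y(j) = (-2 - 3*j)*(j + 2*j*(-4 + j)) (Y(j) = (j + (-2 - 4*j))*(j + (j - 4)*(j + j)) = (-2 - 3*j)*(j + (-4 + j)*(2*j)) = (-2 - 3*j)*(j + 2*j*(-4 + j)))
((4*(-3 - 1))*3)*Y(-21) = ((4*(-3 - 1))*3)*(-21*(14 - 6*(-21)**2 + 17*(-21))) = ((4*(-4))*3)*(-21*(14 - 6*441 - 357)) = (-16*3)*(-21*(14 - 2646 - 357)) = -(-1008)*(-2989) = -48*62769 = -3012912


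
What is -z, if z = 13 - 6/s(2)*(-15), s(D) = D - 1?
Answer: -103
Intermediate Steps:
s(D) = -1 + D
z = 103 (z = 13 - 6/(-1 + 2)*(-15) = 13 - 6/1*(-15) = 13 - 6*1*(-15) = 13 - 6*(-15) = 13 + 90 = 103)
-z = -1*103 = -103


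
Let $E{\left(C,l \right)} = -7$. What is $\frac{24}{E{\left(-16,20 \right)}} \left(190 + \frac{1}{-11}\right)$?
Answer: $- \frac{50136}{77} \approx -651.12$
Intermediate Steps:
$\frac{24}{E{\left(-16,20 \right)}} \left(190 + \frac{1}{-11}\right) = \frac{24}{-7} \left(190 + \frac{1}{-11}\right) = 24 \left(- \frac{1}{7}\right) \left(190 - \frac{1}{11}\right) = \left(- \frac{24}{7}\right) \frac{2089}{11} = - \frac{50136}{77}$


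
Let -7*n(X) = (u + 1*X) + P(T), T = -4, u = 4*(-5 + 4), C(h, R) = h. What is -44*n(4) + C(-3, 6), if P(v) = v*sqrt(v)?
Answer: -3 - 352*I/7 ≈ -3.0 - 50.286*I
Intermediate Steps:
u = -4 (u = 4*(-1) = -4)
P(v) = v**(3/2)
n(X) = 4/7 - X/7 + 8*I/7 (n(X) = -((-4 + 1*X) + (-4)**(3/2))/7 = -((-4 + X) - 8*I)/7 = -(-4 + X - 8*I)/7 = 4/7 - X/7 + 8*I/7)
-44*n(4) + C(-3, 6) = -44*(4/7 - 1/7*4 + 8*I/7) - 3 = -44*(4/7 - 4/7 + 8*I/7) - 3 = -352*I/7 - 3 = -3 - 352*I/7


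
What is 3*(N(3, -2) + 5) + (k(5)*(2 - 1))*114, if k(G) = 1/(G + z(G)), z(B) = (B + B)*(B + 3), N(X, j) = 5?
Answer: 2664/85 ≈ 31.341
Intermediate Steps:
z(B) = 2*B*(3 + B) (z(B) = (2*B)*(3 + B) = 2*B*(3 + B))
k(G) = 1/(G + 2*G*(3 + G))
3*(N(3, -2) + 5) + (k(5)*(2 - 1))*114 = 3*(5 + 5) + ((1/(5*(7 + 2*5)))*(2 - 1))*114 = 3*10 + ((1/(5*(7 + 10)))*1)*114 = 30 + (((1/5)/17)*1)*114 = 30 + (((1/5)*(1/17))*1)*114 = 30 + ((1/85)*1)*114 = 30 + (1/85)*114 = 30 + 114/85 = 2664/85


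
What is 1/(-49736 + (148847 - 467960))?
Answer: -1/368849 ≈ -2.7111e-6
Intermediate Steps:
1/(-49736 + (148847 - 467960)) = 1/(-49736 - 319113) = 1/(-368849) = -1/368849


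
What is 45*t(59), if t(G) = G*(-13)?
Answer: -34515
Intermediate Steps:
t(G) = -13*G
45*t(59) = 45*(-13*59) = 45*(-767) = -34515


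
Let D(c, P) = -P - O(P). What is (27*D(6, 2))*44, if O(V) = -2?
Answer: 0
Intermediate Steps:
D(c, P) = 2 - P (D(c, P) = -P - 1*(-2) = -P + 2 = 2 - P)
(27*D(6, 2))*44 = (27*(2 - 1*2))*44 = (27*(2 - 2))*44 = (27*0)*44 = 0*44 = 0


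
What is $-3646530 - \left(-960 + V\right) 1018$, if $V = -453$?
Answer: $-2208096$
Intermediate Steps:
$-3646530 - \left(-960 + V\right) 1018 = -3646530 - \left(-960 - 453\right) 1018 = -3646530 - \left(-1413\right) 1018 = -3646530 - -1438434 = -3646530 + 1438434 = -2208096$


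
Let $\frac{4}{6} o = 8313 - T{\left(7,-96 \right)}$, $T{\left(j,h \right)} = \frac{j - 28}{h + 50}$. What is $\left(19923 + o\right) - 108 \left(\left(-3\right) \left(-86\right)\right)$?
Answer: $\frac{416559}{92} \approx 4527.8$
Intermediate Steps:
$T{\left(j,h \right)} = \frac{-28 + j}{50 + h}$
$o = \frac{1147131}{92}$ ($o = \frac{3 \left(8313 - \frac{-28 + 7}{50 - 96}\right)}{2} = \frac{3 \left(8313 - \frac{1}{-46} \left(-21\right)\right)}{2} = \frac{3 \left(8313 - \left(- \frac{1}{46}\right) \left(-21\right)\right)}{2} = \frac{3 \left(8313 - \frac{21}{46}\right)}{2} = \frac{3}{2} \cdot \frac{382377}{46} = \frac{1147131}{92} \approx 12469.0$)
$\left(19923 + o\right) - 108 \left(\left(-3\right) \left(-86\right)\right) = \left(19923 + \frac{1147131}{92}\right) - 108 \left(\left(-3\right) \left(-86\right)\right) = \frac{2980047}{92} - 27864 = \frac{416559}{92}$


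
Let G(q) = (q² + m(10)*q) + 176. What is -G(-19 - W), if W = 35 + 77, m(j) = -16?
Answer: -19433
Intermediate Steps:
W = 112
G(q) = 176 + q² - 16*q (G(q) = (q² - 16*q) + 176 = 176 + q² - 16*q)
-G(-19 - W) = -(176 + (-19 - 1*112)² - 16*(-19 - 1*112)) = -(176 + (-19 - 112)² - 16*(-19 - 112)) = -(176 + (-131)² - 16*(-131)) = -(176 + 17161 + 2096) = -1*19433 = -19433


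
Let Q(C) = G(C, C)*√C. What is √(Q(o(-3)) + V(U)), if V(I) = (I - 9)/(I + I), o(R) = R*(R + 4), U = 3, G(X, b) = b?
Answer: √(-1 - 3*I*√3) ≈ 1.4648 - 1.7736*I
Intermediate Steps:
o(R) = R*(4 + R)
V(I) = (-9 + I)/(2*I) (V(I) = (-9 + I)/((2*I)) = (-9 + I)*(1/(2*I)) = (-9 + I)/(2*I))
Q(C) = C^(3/2) (Q(C) = C*√C = C^(3/2))
√(Q(o(-3)) + V(U)) = √((-3*(4 - 3))^(3/2) + (½)*(-9 + 3)/3) = √((-3*1)^(3/2) + (½)*(⅓)*(-6)) = √((-3)^(3/2) - 1) = √(-3*I*√3 - 1) = √(-1 - 3*I*√3)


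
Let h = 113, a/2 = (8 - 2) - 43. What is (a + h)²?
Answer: 1521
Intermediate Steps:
a = -74 (a = 2*((8 - 2) - 43) = 2*(6 - 43) = 2*(-37) = -74)
(a + h)² = (-74 + 113)² = 39² = 1521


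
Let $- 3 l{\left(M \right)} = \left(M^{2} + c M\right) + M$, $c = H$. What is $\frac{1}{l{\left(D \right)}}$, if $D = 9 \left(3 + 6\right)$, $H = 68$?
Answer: $- \frac{1}{4050} \approx -0.00024691$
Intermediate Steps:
$c = 68$
$D = 81$ ($D = 9 \cdot 9 = 81$)
$l{\left(M \right)} = - 23 M - \frac{M^{2}}{3}$ ($l{\left(M \right)} = - \frac{\left(M^{2} + 68 M\right) + M}{3} = - \frac{M^{2} + 69 M}{3} = - 23 M - \frac{M^{2}}{3}$)
$\frac{1}{l{\left(D \right)}} = \frac{1}{\left(- \frac{1}{3}\right) 81 \left(69 + 81\right)} = \frac{1}{\left(- \frac{1}{3}\right) 81 \cdot 150} = \frac{1}{-4050} = - \frac{1}{4050}$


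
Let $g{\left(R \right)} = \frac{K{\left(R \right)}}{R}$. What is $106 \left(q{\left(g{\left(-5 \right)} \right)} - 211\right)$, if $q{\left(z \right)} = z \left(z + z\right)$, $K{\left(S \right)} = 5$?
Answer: $-22154$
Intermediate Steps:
$g{\left(R \right)} = \frac{5}{R}$
$q{\left(z \right)} = 2 z^{2}$ ($q{\left(z \right)} = z 2 z = 2 z^{2}$)
$106 \left(q{\left(g{\left(-5 \right)} \right)} - 211\right) = 106 \left(2 \left(\frac{5}{-5}\right)^{2} - 211\right) = 106 \left(2 \left(5 \left(- \frac{1}{5}\right)\right)^{2} - 211\right) = 106 \left(2 \left(-1\right)^{2} - 211\right) = 106 \left(2 \cdot 1 - 211\right) = 106 \left(2 - 211\right) = 106 \left(-209\right) = -22154$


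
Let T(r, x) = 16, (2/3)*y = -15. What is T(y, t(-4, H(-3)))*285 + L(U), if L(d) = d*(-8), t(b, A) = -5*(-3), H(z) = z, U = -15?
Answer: 4680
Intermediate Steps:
t(b, A) = 15
y = -45/2 (y = (3/2)*(-15) = -45/2 ≈ -22.500)
L(d) = -8*d
T(y, t(-4, H(-3)))*285 + L(U) = 16*285 - 8*(-15) = 4560 + 120 = 4680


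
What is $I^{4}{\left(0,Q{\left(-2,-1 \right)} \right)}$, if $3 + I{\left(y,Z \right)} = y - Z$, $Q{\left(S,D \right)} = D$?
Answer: $16$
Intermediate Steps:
$I{\left(y,Z \right)} = -3 + y - Z$ ($I{\left(y,Z \right)} = -3 - \left(Z - y\right) = -3 + y - Z$)
$I^{4}{\left(0,Q{\left(-2,-1 \right)} \right)} = \left(-3 + 0 - -1\right)^{4} = \left(-3 + 0 + 1\right)^{4} = \left(-2\right)^{4} = 16$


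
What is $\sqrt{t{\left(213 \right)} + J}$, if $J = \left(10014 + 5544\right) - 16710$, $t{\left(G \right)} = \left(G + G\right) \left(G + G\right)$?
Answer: $6 \sqrt{5009} \approx 424.65$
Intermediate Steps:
$t{\left(G \right)} = 4 G^{2}$ ($t{\left(G \right)} = 2 G 2 G = 4 G^{2}$)
$J = -1152$ ($J = 15558 - 16710 = -1152$)
$\sqrt{t{\left(213 \right)} + J} = \sqrt{4 \cdot 213^{2} - 1152} = \sqrt{4 \cdot 45369 - 1152} = \sqrt{181476 - 1152} = \sqrt{180324} = 6 \sqrt{5009}$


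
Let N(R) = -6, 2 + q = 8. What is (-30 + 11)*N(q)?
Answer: 114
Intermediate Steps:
q = 6 (q = -2 + 8 = 6)
(-30 + 11)*N(q) = (-30 + 11)*(-6) = -19*(-6) = 114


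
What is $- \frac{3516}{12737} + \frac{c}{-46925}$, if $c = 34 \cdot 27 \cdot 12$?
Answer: $- \frac{305299092}{597683725} \approx -0.5108$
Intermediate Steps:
$c = 11016$ ($c = 918 \cdot 12 = 11016$)
$- \frac{3516}{12737} + \frac{c}{-46925} = - \frac{3516}{12737} + \frac{11016}{-46925} = \left(-3516\right) \frac{1}{12737} + 11016 \left(- \frac{1}{46925}\right) = - \frac{3516}{12737} - \frac{11016}{46925} = - \frac{305299092}{597683725}$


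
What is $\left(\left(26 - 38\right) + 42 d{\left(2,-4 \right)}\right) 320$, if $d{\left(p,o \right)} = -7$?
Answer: $-97920$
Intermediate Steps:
$\left(\left(26 - 38\right) + 42 d{\left(2,-4 \right)}\right) 320 = \left(\left(26 - 38\right) + 42 \left(-7\right)\right) 320 = \left(\left(26 - 38\right) - 294\right) 320 = \left(-12 - 294\right) 320 = \left(-306\right) 320 = -97920$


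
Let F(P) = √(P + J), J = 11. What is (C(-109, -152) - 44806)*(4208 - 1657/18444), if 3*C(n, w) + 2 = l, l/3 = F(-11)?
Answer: -2608107405475/13833 ≈ -1.8854e+8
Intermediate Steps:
F(P) = √(11 + P) (F(P) = √(P + 11) = √(11 + P))
l = 0 (l = 3*√(11 - 11) = 3*√0 = 3*0 = 0)
C(n, w) = -⅔ (C(n, w) = -⅔ + (⅓)*0 = -⅔ + 0 = -⅔)
(C(-109, -152) - 44806)*(4208 - 1657/18444) = (-⅔ - 44806)*(4208 - 1657/18444) = -134420*(4208 - 1657*1/18444)/3 = -134420*(4208 - 1657/18444)/3 = -134420/3*77610695/18444 = -2608107405475/13833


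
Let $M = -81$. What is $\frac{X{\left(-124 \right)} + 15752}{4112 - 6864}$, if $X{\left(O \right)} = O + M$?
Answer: $- \frac{15547}{2752} \approx -5.6493$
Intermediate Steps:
$X{\left(O \right)} = -81 + O$ ($X{\left(O \right)} = O - 81 = -81 + O$)
$\frac{X{\left(-124 \right)} + 15752}{4112 - 6864} = \frac{\left(-81 - 124\right) + 15752}{4112 - 6864} = \frac{-205 + 15752}{-2752} = 15547 \left(- \frac{1}{2752}\right) = - \frac{15547}{2752}$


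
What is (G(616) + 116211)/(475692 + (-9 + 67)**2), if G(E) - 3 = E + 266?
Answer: 14637/59882 ≈ 0.24443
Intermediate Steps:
G(E) = 269 + E (G(E) = 3 + (E + 266) = 3 + (266 + E) = 269 + E)
(G(616) + 116211)/(475692 + (-9 + 67)**2) = ((269 + 616) + 116211)/(475692 + (-9 + 67)**2) = (885 + 116211)/(475692 + 58**2) = 117096/(475692 + 3364) = 117096/479056 = 117096*(1/479056) = 14637/59882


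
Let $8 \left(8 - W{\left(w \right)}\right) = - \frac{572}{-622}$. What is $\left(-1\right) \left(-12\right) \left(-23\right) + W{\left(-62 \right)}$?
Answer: $- \frac{333535}{1244} \approx -268.11$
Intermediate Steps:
$W{\left(w \right)} = \frac{9809}{1244}$ ($W{\left(w \right)} = 8 - \frac{\left(-572\right) \frac{1}{-622}}{8} = 8 - \frac{\left(-572\right) \left(- \frac{1}{622}\right)}{8} = 8 - \frac{143}{1244} = \frac{9809}{1244}$)
$\left(-1\right) \left(-12\right) \left(-23\right) + W{\left(-62 \right)} = \left(-1\right) \left(-12\right) \left(-23\right) + \frac{9809}{1244} = 12 \left(-23\right) + \frac{9809}{1244} = -276 + \frac{9809}{1244} = - \frac{333535}{1244}$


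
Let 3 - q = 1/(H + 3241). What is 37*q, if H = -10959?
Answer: 856735/7718 ≈ 111.00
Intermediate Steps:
q = 23155/7718 (q = 3 - 1/(-10959 + 3241) = 3 - 1/(-7718) = 3 - 1*(-1/7718) = 3 + 1/7718 = 23155/7718 ≈ 3.0001)
37*q = 37*(23155/7718) = 856735/7718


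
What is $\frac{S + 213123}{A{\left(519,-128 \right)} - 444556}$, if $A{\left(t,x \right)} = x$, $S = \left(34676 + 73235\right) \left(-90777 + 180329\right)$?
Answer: $- \frac{9663858995}{444684} \approx -21732.0$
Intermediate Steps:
$S = 9663645872$ ($S = 107911 \cdot 89552 = 9663645872$)
$\frac{S + 213123}{A{\left(519,-128 \right)} - 444556} = \frac{9663645872 + 213123}{-128 - 444556} = \frac{9663858995}{-444684} = 9663858995 \left(- \frac{1}{444684}\right) = - \frac{9663858995}{444684}$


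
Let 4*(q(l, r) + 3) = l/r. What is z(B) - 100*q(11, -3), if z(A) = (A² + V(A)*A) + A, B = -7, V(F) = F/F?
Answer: 1280/3 ≈ 426.67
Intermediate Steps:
q(l, r) = -3 + l/(4*r) (q(l, r) = -3 + (l/r)/4 = -3 + l/(4*r))
V(F) = 1
z(A) = A² + 2*A (z(A) = (A² + 1*A) + A = (A² + A) + A = (A + A²) + A = A² + 2*A)
z(B) - 100*q(11, -3) = -7*(2 - 7) - 100*(-3 + (¼)*11/(-3)) = -7*(-5) - 100*(-3 + (¼)*11*(-⅓)) = 35 - 100*(-3 - 11/12) = 35 - 100*(-47/12) = 35 + 1175/3 = 1280/3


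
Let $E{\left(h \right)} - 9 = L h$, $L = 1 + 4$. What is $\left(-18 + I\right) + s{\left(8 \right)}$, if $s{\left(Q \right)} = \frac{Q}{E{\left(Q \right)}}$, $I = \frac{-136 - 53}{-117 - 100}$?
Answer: $- \frac{25771}{1519} \approx -16.966$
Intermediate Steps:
$L = 5$
$E{\left(h \right)} = 9 + 5 h$
$I = \frac{27}{31}$ ($I = - \frac{189}{-217} = \left(-189\right) \left(- \frac{1}{217}\right) = \frac{27}{31} \approx 0.87097$)
$s{\left(Q \right)} = \frac{Q}{9 + 5 Q}$
$\left(-18 + I\right) + s{\left(8 \right)} = \left(-18 + \frac{27}{31}\right) + \frac{8}{9 + 5 \cdot 8} = - \frac{531}{31} + \frac{8}{9 + 40} = - \frac{531}{31} + \frac{8}{49} = - \frac{25771}{1519}$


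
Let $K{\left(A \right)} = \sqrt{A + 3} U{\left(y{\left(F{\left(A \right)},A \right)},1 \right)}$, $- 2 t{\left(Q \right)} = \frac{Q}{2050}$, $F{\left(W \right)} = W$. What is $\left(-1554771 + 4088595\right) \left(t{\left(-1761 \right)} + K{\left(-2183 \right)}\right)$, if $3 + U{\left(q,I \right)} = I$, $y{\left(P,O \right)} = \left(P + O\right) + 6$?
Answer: $\frac{1115516016}{1025} - 10135296 i \sqrt{545} \approx 1.0883 \cdot 10^{6} - 2.3661 \cdot 10^{8} i$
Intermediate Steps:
$y{\left(P,O \right)} = 6 + O + P$ ($y{\left(P,O \right)} = \left(O + P\right) + 6 = 6 + O + P$)
$U{\left(q,I \right)} = -3 + I$
$t{\left(Q \right)} = - \frac{Q}{4100}$ ($t{\left(Q \right)} = - \frac{Q \frac{1}{2050}}{2} = - \frac{\frac{1}{2050} Q}{2} = - \frac{Q}{4100}$)
$K{\left(A \right)} = - 2 \sqrt{3 + A}$ ($K{\left(A \right)} = \sqrt{A + 3} \left(-3 + 1\right) = \sqrt{3 + A} \left(-2\right) = - 2 \sqrt{3 + A}$)
$\left(-1554771 + 4088595\right) \left(t{\left(-1761 \right)} + K{\left(-2183 \right)}\right) = \left(-1554771 + 4088595\right) \left(\left(- \frac{1}{4100}\right) \left(-1761\right) - 2 \sqrt{3 - 2183}\right) = 2533824 \left(\frac{1761}{4100} - 2 \sqrt{-2180}\right) = 2533824 \left(\frac{1761}{4100} - 2 \cdot 2 i \sqrt{545}\right) = 2533824 \left(\frac{1761}{4100} - 4 i \sqrt{545}\right) = \frac{1115516016}{1025} - 10135296 i \sqrt{545}$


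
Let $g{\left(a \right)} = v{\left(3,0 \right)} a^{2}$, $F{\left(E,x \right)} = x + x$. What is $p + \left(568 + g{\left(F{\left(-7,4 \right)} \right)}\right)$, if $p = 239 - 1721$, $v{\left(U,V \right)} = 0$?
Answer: $-914$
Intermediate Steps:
$F{\left(E,x \right)} = 2 x$
$p = -1482$
$g{\left(a \right)} = 0$ ($g{\left(a \right)} = 0 a^{2} = 0$)
$p + \left(568 + g{\left(F{\left(-7,4 \right)} \right)}\right) = -1482 + \left(568 + 0\right) = -1482 + 568 = -914$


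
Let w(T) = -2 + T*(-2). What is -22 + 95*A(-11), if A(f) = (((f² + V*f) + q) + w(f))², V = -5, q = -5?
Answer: 3465673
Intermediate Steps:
w(T) = -2 - 2*T
A(f) = (-7 + f² - 7*f)² (A(f) = (((f² - 5*f) - 5) + (-2 - 2*f))² = ((-5 + f² - 5*f) + (-2 - 2*f))² = (-7 + f² - 7*f)²)
-22 + 95*A(-11) = -22 + 95*(7 - 1*(-11)² + 7*(-11))² = -22 + 95*(7 - 1*121 - 77)² = -22 + 95*(7 - 121 - 77)² = -22 + 95*(-191)² = -22 + 95*36481 = -22 + 3465695 = 3465673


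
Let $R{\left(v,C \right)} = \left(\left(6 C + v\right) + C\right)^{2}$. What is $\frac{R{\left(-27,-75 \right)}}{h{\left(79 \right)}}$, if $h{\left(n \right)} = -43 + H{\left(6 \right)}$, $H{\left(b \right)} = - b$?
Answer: $- \frac{304704}{49} \approx -6218.4$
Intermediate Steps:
$R{\left(v,C \right)} = \left(v + 7 C\right)^{2}$ ($R{\left(v,C \right)} = \left(\left(v + 6 C\right) + C\right)^{2} = \left(v + 7 C\right)^{2}$)
$h{\left(n \right)} = -49$ ($h{\left(n \right)} = -43 - 6 = -49$)
$\frac{R{\left(-27,-75 \right)}}{h{\left(79 \right)}} = \frac{\left(-27 + 7 \left(-75\right)\right)^{2}}{-49} = \left(-27 - 525\right)^{2} \left(- \frac{1}{49}\right) = \left(-552\right)^{2} \left(- \frac{1}{49}\right) = 304704 \left(- \frac{1}{49}\right) = - \frac{304704}{49}$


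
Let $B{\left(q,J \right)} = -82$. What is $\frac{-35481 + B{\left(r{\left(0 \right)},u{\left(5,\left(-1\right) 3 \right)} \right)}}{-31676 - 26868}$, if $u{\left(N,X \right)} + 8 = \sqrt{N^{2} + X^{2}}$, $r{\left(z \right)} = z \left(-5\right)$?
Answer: $\frac{35563}{58544} \approx 0.60746$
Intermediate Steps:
$r{\left(z \right)} = - 5 z$
$u{\left(N,X \right)} = -8 + \sqrt{N^{2} + X^{2}}$
$\frac{-35481 + B{\left(r{\left(0 \right)},u{\left(5,\left(-1\right) 3 \right)} \right)}}{-31676 - 26868} = \frac{-35481 - 82}{-31676 - 26868} = - \frac{35563}{-58544} = \left(-35563\right) \left(- \frac{1}{58544}\right) = \frac{35563}{58544}$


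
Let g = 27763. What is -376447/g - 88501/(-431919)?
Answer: -160137558530/11991367197 ≈ -13.354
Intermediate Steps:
-376447/g - 88501/(-431919) = -376447/27763 - 88501/(-431919) = -376447*1/27763 - 88501*(-1/431919) = -376447/27763 + 88501/431919 = -160137558530/11991367197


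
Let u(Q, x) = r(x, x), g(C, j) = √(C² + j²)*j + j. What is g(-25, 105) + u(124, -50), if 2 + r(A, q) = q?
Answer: 53 + 525*√466 ≈ 11386.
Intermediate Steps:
r(A, q) = -2 + q
g(C, j) = j + j*√(C² + j²) (g(C, j) = j*√(C² + j²) + j = j + j*√(C² + j²))
u(Q, x) = -2 + x
g(-25, 105) + u(124, -50) = 105*(1 + √((-25)² + 105²)) + (-2 - 50) = 105*(1 + √(625 + 11025)) - 52 = 105*(1 + √11650) - 52 = 105*(1 + 5*√466) - 52 = (105 + 525*√466) - 52 = 53 + 525*√466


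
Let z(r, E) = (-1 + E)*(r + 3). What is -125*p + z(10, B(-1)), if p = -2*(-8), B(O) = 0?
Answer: -2013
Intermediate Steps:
z(r, E) = (-1 + E)*(3 + r)
p = 16
-125*p + z(10, B(-1)) = -125*16 + (-3 - 1*10 + 3*0 + 0*10) = -2000 + (-3 - 10 + 0 + 0) = -2000 - 13 = -2013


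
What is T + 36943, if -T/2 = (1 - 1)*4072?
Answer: 36943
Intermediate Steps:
T = 0 (T = -2*(1 - 1)*4072 = -0*4072 = -2*0 = 0)
T + 36943 = 0 + 36943 = 36943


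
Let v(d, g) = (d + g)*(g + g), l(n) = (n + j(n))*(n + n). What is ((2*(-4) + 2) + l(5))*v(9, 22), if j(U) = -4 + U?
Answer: 73656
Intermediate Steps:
l(n) = 2*n*(-4 + 2*n) (l(n) = (n + (-4 + n))*(n + n) = (-4 + 2*n)*(2*n) = 2*n*(-4 + 2*n))
v(d, g) = 2*g*(d + g) (v(d, g) = (d + g)*(2*g) = 2*g*(d + g))
((2*(-4) + 2) + l(5))*v(9, 22) = ((2*(-4) + 2) + 4*5*(-2 + 5))*(2*22*(9 + 22)) = ((-8 + 2) + 4*5*3)*(2*22*31) = (-6 + 60)*1364 = 54*1364 = 73656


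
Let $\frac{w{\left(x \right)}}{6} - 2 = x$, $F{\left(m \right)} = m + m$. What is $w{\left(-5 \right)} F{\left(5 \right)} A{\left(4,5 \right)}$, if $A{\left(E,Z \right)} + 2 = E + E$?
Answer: $-1080$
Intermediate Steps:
$F{\left(m \right)} = 2 m$
$w{\left(x \right)} = 12 + 6 x$
$A{\left(E,Z \right)} = -2 + 2 E$ ($A{\left(E,Z \right)} = -2 + \left(E + E\right) = -2 + 2 E$)
$w{\left(-5 \right)} F{\left(5 \right)} A{\left(4,5 \right)} = \left(12 + 6 \left(-5\right)\right) 2 \cdot 5 \left(-2 + 2 \cdot 4\right) = \left(12 - 30\right) 10 \left(-2 + 8\right) = \left(-18\right) 10 \cdot 6 = \left(-180\right) 6 = -1080$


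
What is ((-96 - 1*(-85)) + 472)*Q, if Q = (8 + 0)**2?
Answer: 29504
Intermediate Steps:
Q = 64 (Q = 8**2 = 64)
((-96 - 1*(-85)) + 472)*Q = ((-96 - 1*(-85)) + 472)*64 = ((-96 + 85) + 472)*64 = (-11 + 472)*64 = 461*64 = 29504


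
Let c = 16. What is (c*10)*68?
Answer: 10880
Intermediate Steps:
(c*10)*68 = (16*10)*68 = 160*68 = 10880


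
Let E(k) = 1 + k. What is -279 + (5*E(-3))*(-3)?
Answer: -249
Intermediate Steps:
-279 + (5*E(-3))*(-3) = -279 + (5*(1 - 3))*(-3) = -279 + (5*(-2))*(-3) = -279 - 10*(-3) = -279 + 30 = -249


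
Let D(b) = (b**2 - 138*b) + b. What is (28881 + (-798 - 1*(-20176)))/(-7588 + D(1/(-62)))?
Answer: -185507596/29159777 ≈ -6.3618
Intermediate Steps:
D(b) = b**2 - 137*b
(28881 + (-798 - 1*(-20176)))/(-7588 + D(1/(-62))) = (28881 + (-798 - 1*(-20176)))/(-7588 + (-137 + 1/(-62))/(-62)) = (28881 + (-798 + 20176))/(-7588 - (-137 - 1/62)/62) = (28881 + 19378)/(-7588 - 1/62*(-8495/62)) = 48259/(-7588 + 8495/3844) = 48259/(-29159777/3844) = 48259*(-3844/29159777) = -185507596/29159777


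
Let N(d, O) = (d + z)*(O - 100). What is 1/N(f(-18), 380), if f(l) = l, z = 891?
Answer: 1/244440 ≈ 4.0910e-6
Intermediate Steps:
N(d, O) = (-100 + O)*(891 + d) (N(d, O) = (d + 891)*(O - 100) = (891 + d)*(-100 + O) = (-100 + O)*(891 + d))
1/N(f(-18), 380) = 1/(-89100 - 100*(-18) + 891*380 + 380*(-18)) = 1/(-89100 + 1800 + 338580 - 6840) = 1/244440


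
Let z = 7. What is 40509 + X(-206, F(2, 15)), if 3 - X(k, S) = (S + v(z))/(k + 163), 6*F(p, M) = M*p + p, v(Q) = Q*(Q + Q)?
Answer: 5226358/129 ≈ 40514.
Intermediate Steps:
v(Q) = 2*Q² (v(Q) = Q*(2*Q) = 2*Q²)
F(p, M) = p/6 + M*p/6 (F(p, M) = (M*p + p)/6 = (p + M*p)/6 = p/6 + M*p/6)
X(k, S) = 3 - (98 + S)/(163 + k) (X(k, S) = 3 - (S + 2*7²)/(k + 163) = 3 - (S + 2*49)/(163 + k) = 3 - (S + 98)/(163 + k) = 3 - (98 + S)/(163 + k))
40509 + X(-206, F(2, 15)) = 40509 + (391 - 2*(1 + 15)/6 + 3*(-206))/(163 - 206) = 40509 + (391 - 2*16/6 - 618)/(-43) = 40509 - (391 - 1*16/3 - 618)/43 = 40509 - (391 - 16/3 - 618)/43 = 40509 - 1/43*(-697/3) = 40509 + 697/129 = 5226358/129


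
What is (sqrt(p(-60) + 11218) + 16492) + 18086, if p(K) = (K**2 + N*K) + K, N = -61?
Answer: 34578 + sqrt(18418) ≈ 34714.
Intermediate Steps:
p(K) = K**2 - 60*K (p(K) = (K**2 - 61*K) + K = K**2 - 60*K)
(sqrt(p(-60) + 11218) + 16492) + 18086 = (sqrt(-60*(-60 - 60) + 11218) + 16492) + 18086 = (sqrt(-60*(-120) + 11218) + 16492) + 18086 = (sqrt(7200 + 11218) + 16492) + 18086 = (sqrt(18418) + 16492) + 18086 = (16492 + sqrt(18418)) + 18086 = 34578 + sqrt(18418)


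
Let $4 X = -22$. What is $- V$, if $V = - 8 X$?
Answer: $-44$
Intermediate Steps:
$X = - \frac{11}{2}$ ($X = \frac{1}{4} \left(-22\right) = - \frac{11}{2} \approx -5.5$)
$V = 44$ ($V = \left(-8\right) \left(- \frac{11}{2}\right) = 44$)
$- V = \left(-1\right) 44 = -44$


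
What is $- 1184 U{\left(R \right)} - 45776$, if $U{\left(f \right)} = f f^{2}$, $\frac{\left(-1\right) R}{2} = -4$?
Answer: $-651984$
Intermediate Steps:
$R = 8$ ($R = \left(-2\right) \left(-4\right) = 8$)
$U{\left(f \right)} = f^{3}$
$- 1184 U{\left(R \right)} - 45776 = - 1184 \cdot 8^{3} - 45776 = \left(-1184\right) 512 - 45776 = -606208 - 45776 = -651984$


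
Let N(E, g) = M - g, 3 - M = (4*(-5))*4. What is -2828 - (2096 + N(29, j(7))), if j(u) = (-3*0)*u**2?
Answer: -5007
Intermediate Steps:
j(u) = 0 (j(u) = 0*u**2 = 0)
M = 83 (M = 3 - 4*(-5)*4 = 3 - (-20)*4 = 3 - 1*(-80) = 3 + 80 = 83)
N(E, g) = 83 - g
-2828 - (2096 + N(29, j(7))) = -2828 - (2096 + (83 - 1*0)) = -2828 - (2096 + (83 + 0)) = -2828 - (2096 + 83) = -2828 - 1*2179 = -2828 - 2179 = -5007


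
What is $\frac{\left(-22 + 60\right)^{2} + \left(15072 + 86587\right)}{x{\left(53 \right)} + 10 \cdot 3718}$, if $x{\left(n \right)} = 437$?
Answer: $\frac{103103}{37617} \approx 2.7409$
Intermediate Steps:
$\frac{\left(-22 + 60\right)^{2} + \left(15072 + 86587\right)}{x{\left(53 \right)} + 10 \cdot 3718} = \frac{\left(-22 + 60\right)^{2} + \left(15072 + 86587\right)}{437 + 10 \cdot 3718} = \frac{38^{2} + 101659}{437 + 37180} = \frac{1444 + 101659}{37617} = 103103 \cdot \frac{1}{37617} = \frac{103103}{37617}$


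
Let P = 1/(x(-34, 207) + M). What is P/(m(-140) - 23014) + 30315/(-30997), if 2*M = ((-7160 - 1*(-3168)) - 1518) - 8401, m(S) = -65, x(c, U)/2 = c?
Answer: -9827841402601/10048939530861 ≈ -0.97800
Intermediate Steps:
x(c, U) = 2*c
M = -13911/2 (M = (((-7160 - 1*(-3168)) - 1518) - 8401)/2 = (((-7160 + 3168) - 1518) - 8401)/2 = ((-3992 - 1518) - 8401)/2 = (-5510 - 8401)/2 = (1/2)*(-13911) = -13911/2 ≈ -6955.5)
P = -2/14047 (P = 1/(2*(-34) - 13911/2) = 1/(-68 - 13911/2) = 1/(-14047/2) = -2/14047 ≈ -0.00014238)
P/(m(-140) - 23014) + 30315/(-30997) = -2/(14047*(-65 - 23014)) + 30315/(-30997) = -2/14047/(-23079) + 30315*(-1/30997) = -2/14047*(-1/23079) - 30315/30997 = 2/324190713 - 30315/30997 = -9827841402601/10048939530861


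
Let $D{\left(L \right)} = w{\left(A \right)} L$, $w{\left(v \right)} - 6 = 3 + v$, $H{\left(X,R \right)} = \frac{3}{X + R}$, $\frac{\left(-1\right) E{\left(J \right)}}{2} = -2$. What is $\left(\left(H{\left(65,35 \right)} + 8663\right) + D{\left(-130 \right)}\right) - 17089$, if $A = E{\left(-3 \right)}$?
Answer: $- \frac{1011597}{100} \approx -10116.0$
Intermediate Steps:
$E{\left(J \right)} = 4$ ($E{\left(J \right)} = \left(-2\right) \left(-2\right) = 4$)
$A = 4$
$H{\left(X,R \right)} = \frac{3}{R + X}$
$w{\left(v \right)} = 9 + v$ ($w{\left(v \right)} = 6 + \left(3 + v\right) = 9 + v$)
$D{\left(L \right)} = 13 L$ ($D{\left(L \right)} = \left(9 + 4\right) L = 13 L$)
$\left(\left(H{\left(65,35 \right)} + 8663\right) + D{\left(-130 \right)}\right) - 17089 = \left(\left(\frac{3}{35 + 65} + 8663\right) + 13 \left(-130\right)\right) - 17089 = \left(\left(\frac{3}{100} + 8663\right) - 1690\right) - 17089 = \left(\frac{866303}{100} - 1690\right) - 17089 = \frac{697303}{100} - 17089 = - \frac{1011597}{100}$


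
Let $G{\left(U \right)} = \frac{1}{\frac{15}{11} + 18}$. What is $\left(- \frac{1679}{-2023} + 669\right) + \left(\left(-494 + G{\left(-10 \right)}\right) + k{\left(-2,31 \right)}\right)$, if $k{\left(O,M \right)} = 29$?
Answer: $\frac{88283276}{430899} \approx 204.88$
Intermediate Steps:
$G{\left(U \right)} = \frac{11}{213}$ ($G{\left(U \right)} = \frac{1}{15 \cdot \frac{1}{11} + 18} = \frac{1}{\frac{15}{11} + 18} = \frac{1}{\frac{213}{11}} = \frac{11}{213}$)
$\left(- \frac{1679}{-2023} + 669\right) + \left(\left(-494 + G{\left(-10 \right)}\right) + k{\left(-2,31 \right)}\right) = \left(- \frac{1679}{-2023} + 669\right) + \left(\left(-494 + \frac{11}{213}\right) + 29\right) = \left(\left(-1679\right) \left(- \frac{1}{2023}\right) + 669\right) + \left(- \frac{105211}{213} + 29\right) = \left(\frac{1679}{2023} + 669\right) - \frac{99034}{213} = \frac{1355066}{2023} - \frac{99034}{213} = \frac{88283276}{430899}$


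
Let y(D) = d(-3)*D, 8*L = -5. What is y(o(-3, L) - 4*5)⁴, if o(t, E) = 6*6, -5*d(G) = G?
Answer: 5308416/625 ≈ 8493.5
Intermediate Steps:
L = -5/8 (L = (⅛)*(-5) = -5/8 ≈ -0.62500)
d(G) = -G/5
o(t, E) = 36
y(D) = 3*D/5 (y(D) = (-⅕*(-3))*D = 3*D/5)
y(o(-3, L) - 4*5)⁴ = (3*(36 - 4*5)/5)⁴ = (3*(36 - 20)/5)⁴ = ((⅗)*16)⁴ = (48/5)⁴ = 5308416/625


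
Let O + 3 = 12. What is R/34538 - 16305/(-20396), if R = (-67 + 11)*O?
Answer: 39490179/50316932 ≈ 0.78483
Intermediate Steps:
O = 9 (O = -3 + 12 = 9)
R = -504 (R = (-67 + 11)*9 = -56*9 = -504)
R/34538 - 16305/(-20396) = -504/34538 - 16305/(-20396) = -504*1/34538 - 16305*(-1/20396) = -36/2467 + 16305/20396 = 39490179/50316932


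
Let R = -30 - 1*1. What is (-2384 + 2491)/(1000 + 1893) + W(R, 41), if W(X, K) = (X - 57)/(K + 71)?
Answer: -30325/40502 ≈ -0.74873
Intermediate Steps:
R = -31 (R = -30 - 1 = -31)
W(X, K) = (-57 + X)/(71 + K)
(-2384 + 2491)/(1000 + 1893) + W(R, 41) = (-2384 + 2491)/(1000 + 1893) + (-57 - 31)/(71 + 41) = 107/2893 - 88/112 = 107*(1/2893) + (1/112)*(-88) = 107/2893 - 11/14 = -30325/40502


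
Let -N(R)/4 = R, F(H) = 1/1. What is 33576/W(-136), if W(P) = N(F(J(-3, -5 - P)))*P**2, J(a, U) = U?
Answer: -4197/9248 ≈ -0.45383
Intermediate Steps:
F(H) = 1
N(R) = -4*R
W(P) = -4*P**2 (W(P) = (-4*1)*P**2 = -4*P**2)
33576/W(-136) = 33576/((-4*(-136)**2)) = 33576/((-4*18496)) = 33576/(-73984) = 33576*(-1/73984) = -4197/9248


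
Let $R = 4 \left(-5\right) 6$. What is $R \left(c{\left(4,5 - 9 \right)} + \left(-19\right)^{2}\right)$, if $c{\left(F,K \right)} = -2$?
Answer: $-43080$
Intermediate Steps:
$R = -120$ ($R = \left(-20\right) 6 = -120$)
$R \left(c{\left(4,5 - 9 \right)} + \left(-19\right)^{2}\right) = - 120 \left(-2 + \left(-19\right)^{2}\right) = - 120 \left(-2 + 361\right) = \left(-120\right) 359 = -43080$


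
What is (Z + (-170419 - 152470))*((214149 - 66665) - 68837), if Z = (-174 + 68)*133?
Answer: -26503016589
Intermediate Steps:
Z = -14098 (Z = -106*133 = -14098)
(Z + (-170419 - 152470))*((214149 - 66665) - 68837) = (-14098 + (-170419 - 152470))*((214149 - 66665) - 68837) = (-14098 - 322889)*(147484 - 68837) = -336987*78647 = -26503016589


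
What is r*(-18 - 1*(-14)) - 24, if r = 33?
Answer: -156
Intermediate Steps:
r*(-18 - 1*(-14)) - 24 = 33*(-18 - 1*(-14)) - 24 = 33*(-18 + 14) - 24 = 33*(-4) - 24 = -132 - 24 = -156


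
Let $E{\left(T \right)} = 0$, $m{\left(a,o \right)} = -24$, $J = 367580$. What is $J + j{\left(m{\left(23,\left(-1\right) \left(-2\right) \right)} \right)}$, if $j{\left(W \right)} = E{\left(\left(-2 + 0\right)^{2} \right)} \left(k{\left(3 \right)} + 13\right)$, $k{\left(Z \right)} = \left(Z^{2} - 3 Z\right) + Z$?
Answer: $367580$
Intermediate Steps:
$k{\left(Z \right)} = Z^{2} - 2 Z$
$j{\left(W \right)} = 0$ ($j{\left(W \right)} = 0 \left(3 \left(-2 + 3\right) + 13\right) = 0 \left(3 \cdot 1 + 13\right) = 0 \left(3 + 13\right) = 0 \cdot 16 = 0$)
$J + j{\left(m{\left(23,\left(-1\right) \left(-2\right) \right)} \right)} = 367580 + 0 = 367580$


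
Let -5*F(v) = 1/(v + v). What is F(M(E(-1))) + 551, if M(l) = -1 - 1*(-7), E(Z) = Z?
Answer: 33059/60 ≈ 550.98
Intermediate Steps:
M(l) = 6 (M(l) = -1 + 7 = 6)
F(v) = -1/(10*v) (F(v) = -1/(5*(v + v)) = -1/(2*v)/5 = -1/(10*v))
F(M(E(-1))) + 551 = -⅒/6 + 551 = -⅒*⅙ + 551 = -1/60 + 551 = 33059/60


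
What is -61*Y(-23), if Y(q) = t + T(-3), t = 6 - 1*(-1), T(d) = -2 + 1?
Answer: -366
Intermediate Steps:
T(d) = -1
t = 7 (t = 6 + 1 = 7)
Y(q) = 6 (Y(q) = 7 - 1 = 6)
-61*Y(-23) = -61*6 = -366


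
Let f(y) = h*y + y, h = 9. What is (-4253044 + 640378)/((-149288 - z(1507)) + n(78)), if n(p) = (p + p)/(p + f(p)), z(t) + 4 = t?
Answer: 39739326/1658699 ≈ 23.958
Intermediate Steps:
z(t) = -4 + t
f(y) = 10*y (f(y) = 9*y + y = 10*y)
n(p) = 2/11 (n(p) = (p + p)/(p + 10*p) = (2*p)/((11*p)) = (2*p)*(1/(11*p)) = 2/11)
(-4253044 + 640378)/((-149288 - z(1507)) + n(78)) = (-4253044 + 640378)/((-149288 - (-4 + 1507)) + 2/11) = -3612666/((-149288 - 1*1503) + 2/11) = -3612666/((-149288 - 1503) + 2/11) = -3612666/(-150791 + 2/11) = -3612666/(-1658699/11) = -3612666*(-11/1658699) = 39739326/1658699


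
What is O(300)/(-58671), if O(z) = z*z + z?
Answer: -30100/19557 ≈ -1.5391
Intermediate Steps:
O(z) = z + z**2 (O(z) = z**2 + z = z + z**2)
O(300)/(-58671) = (300*(1 + 300))/(-58671) = (300*301)*(-1/58671) = 90300*(-1/58671) = -30100/19557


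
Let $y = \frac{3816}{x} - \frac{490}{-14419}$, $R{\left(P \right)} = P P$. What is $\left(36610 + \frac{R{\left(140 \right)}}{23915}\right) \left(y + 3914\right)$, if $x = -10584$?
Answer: $\frac{69171564518003750}{482762539} \approx 1.4328 \cdot 10^{8}$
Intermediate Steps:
$R{\left(P \right)} = P^{2}$
$y = - \frac{692177}{2119593}$ ($y = \frac{3816}{-10584} - \frac{490}{-14419} = 3816 \left(- \frac{1}{10584}\right) - - \frac{490}{14419} = - \frac{53}{147} + \frac{490}{14419} = - \frac{692177}{2119593} \approx -0.32656$)
$\left(36610 + \frac{R{\left(140 \right)}}{23915}\right) \left(y + 3914\right) = \left(36610 + \frac{140^{2}}{23915}\right) \left(- \frac{692177}{2119593} + 3914\right) = \left(36610 + 19600 \cdot \frac{1}{23915}\right) \frac{8295394825}{2119593} = \left(36610 + \frac{3920}{4783}\right) \frac{8295394825}{2119593} = \frac{175109550}{4783} \cdot \frac{8295394825}{2119593} = \frac{69171564518003750}{482762539}$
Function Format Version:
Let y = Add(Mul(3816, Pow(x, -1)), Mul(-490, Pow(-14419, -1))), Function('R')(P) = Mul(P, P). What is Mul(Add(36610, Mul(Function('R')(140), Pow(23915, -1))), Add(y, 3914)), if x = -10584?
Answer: Rational(69171564518003750, 482762539) ≈ 1.4328e+8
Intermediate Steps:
Function('R')(P) = Pow(P, 2)
y = Rational(-692177, 2119593) (y = Add(Mul(3816, Pow(-10584, -1)), Mul(-490, Pow(-14419, -1))) = Add(Mul(3816, Rational(-1, 10584)), Mul(-490, Rational(-1, 14419))) = Add(Rational(-53, 147), Rational(490, 14419)) = Rational(-692177, 2119593) ≈ -0.32656)
Mul(Add(36610, Mul(Function('R')(140), Pow(23915, -1))), Add(y, 3914)) = Mul(Add(36610, Mul(Pow(140, 2), Pow(23915, -1))), Add(Rational(-692177, 2119593), 3914)) = Mul(Add(36610, Mul(19600, Rational(1, 23915))), Rational(8295394825, 2119593)) = Mul(Add(36610, Rational(3920, 4783)), Rational(8295394825, 2119593)) = Mul(Rational(175109550, 4783), Rational(8295394825, 2119593)) = Rational(69171564518003750, 482762539)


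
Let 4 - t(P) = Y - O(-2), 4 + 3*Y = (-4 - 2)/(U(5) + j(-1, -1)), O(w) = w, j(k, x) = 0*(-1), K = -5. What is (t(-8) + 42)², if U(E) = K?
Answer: 454276/225 ≈ 2019.0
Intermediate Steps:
j(k, x) = 0
U(E) = -5
Y = -14/15 (Y = -4/3 + ((-4 - 2)/(-5 + 0))/3 = -4/3 + (-6/(-5))/3 = -4/3 + (-6*(-⅕))/3 = -4/3 + (⅓)*(6/5) = -4/3 + ⅖ = -14/15 ≈ -0.93333)
t(P) = 44/15 (t(P) = 4 - (-14/15 - 1*(-2)) = 4 - (-14/15 + 2) = 4 - 1*16/15 = 4 - 16/15 = 44/15)
(t(-8) + 42)² = (44/15 + 42)² = (674/15)² = 454276/225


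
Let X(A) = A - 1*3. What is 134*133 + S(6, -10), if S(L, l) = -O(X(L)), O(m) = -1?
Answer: 17823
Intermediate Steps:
X(A) = -3 + A (X(A) = A - 3 = -3 + A)
S(L, l) = 1 (S(L, l) = -1*(-1) = 1)
134*133 + S(6, -10) = 134*133 + 1 = 17822 + 1 = 17823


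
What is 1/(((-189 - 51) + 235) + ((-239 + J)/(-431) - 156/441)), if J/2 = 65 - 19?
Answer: -63357/317588 ≈ -0.19949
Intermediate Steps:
J = 92 (J = 2*(65 - 19) = 2*46 = 92)
1/(((-189 - 51) + 235) + ((-239 + J)/(-431) - 156/441)) = 1/(((-189 - 51) + 235) + ((-239 + 92)/(-431) - 156/441)) = 1/((-240 + 235) + (-147*(-1/431) - 156*1/441)) = 1/(-5 + (147/431 - 52/147)) = 1/(-5 - 803/63357) = 1/(-317588/63357) = -63357/317588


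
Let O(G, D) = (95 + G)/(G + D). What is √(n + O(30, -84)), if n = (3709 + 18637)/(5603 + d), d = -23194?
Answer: I*√7335574086/45234 ≈ 1.8934*I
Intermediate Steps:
O(G, D) = (95 + G)/(D + G)
n = -22346/17591 (n = (3709 + 18637)/(5603 - 23194) = 22346/(-17591) = 22346*(-1/17591) = -22346/17591 ≈ -1.2703)
√(n + O(30, -84)) = √(-22346/17591 + (95 + 30)/(-84 + 30)) = √(-22346/17591 + 125/(-54)) = √(-22346/17591 - 1/54*125) = √(-22346/17591 - 125/54) = √(-3405559/949914) = I*√7335574086/45234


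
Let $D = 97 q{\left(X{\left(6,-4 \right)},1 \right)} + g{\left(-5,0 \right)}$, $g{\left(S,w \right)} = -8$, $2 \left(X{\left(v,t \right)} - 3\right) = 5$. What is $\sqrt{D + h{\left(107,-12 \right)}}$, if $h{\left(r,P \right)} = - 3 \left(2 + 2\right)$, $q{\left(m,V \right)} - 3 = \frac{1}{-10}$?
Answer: $\frac{\sqrt{26130}}{10} \approx 16.165$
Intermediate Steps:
$X{\left(v,t \right)} = \frac{11}{2}$ ($X{\left(v,t \right)} = 3 + \frac{1}{2} \cdot 5 = 3 + \frac{5}{2} = \frac{11}{2}$)
$q{\left(m,V \right)} = \frac{29}{10}$ ($q{\left(m,V \right)} = 3 + \frac{1}{-10} = 3 - \frac{1}{10} = \frac{29}{10}$)
$h{\left(r,P \right)} = -12$ ($h{\left(r,P \right)} = \left(-3\right) 4 = -12$)
$D = \frac{2733}{10}$ ($D = 97 \cdot \frac{29}{10} - 8 = \frac{2813}{10} - 8 = \frac{2733}{10} \approx 273.3$)
$\sqrt{D + h{\left(107,-12 \right)}} = \sqrt{\frac{2733}{10} - 12} = \sqrt{\frac{2613}{10}} = \frac{\sqrt{26130}}{10}$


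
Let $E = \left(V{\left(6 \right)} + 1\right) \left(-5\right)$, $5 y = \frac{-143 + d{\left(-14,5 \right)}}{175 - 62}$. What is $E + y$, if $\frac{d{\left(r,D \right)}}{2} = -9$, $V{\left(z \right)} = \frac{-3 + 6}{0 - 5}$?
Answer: $- \frac{1291}{565} \approx -2.285$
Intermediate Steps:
$V{\left(z \right)} = - \frac{3}{5}$ ($V{\left(z \right)} = \frac{3}{-5} = 3 \left(- \frac{1}{5}\right) = - \frac{3}{5}$)
$d{\left(r,D \right)} = -18$ ($d{\left(r,D \right)} = 2 \left(-9\right) = -18$)
$y = - \frac{161}{565}$ ($y = \frac{\left(-143 - 18\right) \frac{1}{175 - 62}}{5} = \frac{\left(-161\right) \frac{1}{113}}{5} = \frac{1}{5} \left(- \frac{161}{113}\right) = - \frac{161}{565} \approx -0.28496$)
$E = -2$ ($E = \left(- \frac{3}{5} + 1\right) \left(-5\right) = \frac{2}{5} \left(-5\right) = -2$)
$E + y = -2 - \frac{161}{565} = - \frac{1291}{565}$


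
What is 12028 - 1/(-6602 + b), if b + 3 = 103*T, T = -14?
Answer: 96789317/8047 ≈ 12028.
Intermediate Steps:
b = -1445 (b = -3 + 103*(-14) = -3 - 1442 = -1445)
12028 - 1/(-6602 + b) = 12028 - 1/(-6602 - 1445) = 12028 - 1/(-8047) = 12028 - 1*(-1/8047) = 12028 + 1/8047 = 96789317/8047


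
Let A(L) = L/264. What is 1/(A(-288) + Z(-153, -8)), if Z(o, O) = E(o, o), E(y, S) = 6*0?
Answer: -11/12 ≈ -0.91667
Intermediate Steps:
E(y, S) = 0
A(L) = L/264 (A(L) = L*(1/264) = L/264)
Z(o, O) = 0
1/(A(-288) + Z(-153, -8)) = 1/((1/264)*(-288) + 0) = 1/(-12/11 + 0) = 1/(-12/11) = -11/12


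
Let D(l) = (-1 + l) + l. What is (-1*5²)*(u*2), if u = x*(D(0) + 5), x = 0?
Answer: 0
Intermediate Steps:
D(l) = -1 + 2*l
u = 0 (u = 0*((-1 + 2*0) + 5) = 0*((-1 + 0) + 5) = 0*(-1 + 5) = 0*4 = 0)
(-1*5²)*(u*2) = (-1*5²)*(0*2) = -1*25*0 = -25*0 = 0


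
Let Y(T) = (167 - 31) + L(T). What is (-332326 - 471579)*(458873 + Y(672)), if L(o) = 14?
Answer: -369010884815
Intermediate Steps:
Y(T) = 150 (Y(T) = (167 - 31) + 14 = 136 + 14 = 150)
(-332326 - 471579)*(458873 + Y(672)) = (-332326 - 471579)*(458873 + 150) = -803905*459023 = -369010884815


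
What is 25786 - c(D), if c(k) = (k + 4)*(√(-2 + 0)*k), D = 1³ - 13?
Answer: 25786 - 96*I*√2 ≈ 25786.0 - 135.76*I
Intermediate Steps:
D = -12 (D = 1 - 13 = -12)
c(k) = I*k*√2*(4 + k) (c(k) = (4 + k)*(√(-2)*k) = (4 + k)*((I*√2)*k) = (4 + k)*(I*k*√2) = I*k*√2*(4 + k))
25786 - c(D) = 25786 - I*(-12)*√2*(4 - 12) = 25786 - I*(-12)*√2*(-8) = 25786 - 96*I*√2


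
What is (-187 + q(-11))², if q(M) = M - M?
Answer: 34969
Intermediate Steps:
q(M) = 0
(-187 + q(-11))² = (-187 + 0)² = (-187)² = 34969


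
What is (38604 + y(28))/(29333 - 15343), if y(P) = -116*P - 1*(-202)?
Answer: 17779/6995 ≈ 2.5417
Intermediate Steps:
y(P) = 202 - 116*P (y(P) = -116*P + 202 = 202 - 116*P)
(38604 + y(28))/(29333 - 15343) = (38604 + (202 - 116*28))/(29333 - 15343) = (38604 + (202 - 3248))/13990 = (38604 - 3046)*(1/13990) = 35558*(1/13990) = 17779/6995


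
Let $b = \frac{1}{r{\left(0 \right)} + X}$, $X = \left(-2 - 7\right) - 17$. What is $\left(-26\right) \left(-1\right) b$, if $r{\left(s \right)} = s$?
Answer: $-1$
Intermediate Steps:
$X = -26$ ($X = -9 - 17 = -26$)
$b = - \frac{1}{26}$ ($b = \frac{1}{0 - 26} = \frac{1}{-26} = - \frac{1}{26} \approx -0.038462$)
$\left(-26\right) \left(-1\right) b = \left(-26\right) \left(-1\right) \left(- \frac{1}{26}\right) = 26 \left(- \frac{1}{26}\right) = -1$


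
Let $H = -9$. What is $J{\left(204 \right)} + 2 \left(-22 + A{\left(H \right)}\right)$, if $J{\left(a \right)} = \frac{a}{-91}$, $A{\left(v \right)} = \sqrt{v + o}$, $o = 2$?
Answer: $- \frac{4208}{91} + 2 i \sqrt{7} \approx -46.242 + 5.2915 i$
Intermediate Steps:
$A{\left(v \right)} = \sqrt{2 + v}$ ($A{\left(v \right)} = \sqrt{v + 2} = \sqrt{2 + v}$)
$J{\left(a \right)} = - \frac{a}{91}$ ($J{\left(a \right)} = a \left(- \frac{1}{91}\right) = - \frac{a}{91}$)
$J{\left(204 \right)} + 2 \left(-22 + A{\left(H \right)}\right) = \left(- \frac{1}{91}\right) 204 + 2 \left(-22 + \sqrt{2 - 9}\right) = - \frac{204}{91} + 2 \left(-22 + \sqrt{-7}\right) = - \frac{204}{91} + 2 \left(-22 + i \sqrt{7}\right) = - \frac{204}{91} - \left(44 - 2 i \sqrt{7}\right) = - \frac{4208}{91} + 2 i \sqrt{7}$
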